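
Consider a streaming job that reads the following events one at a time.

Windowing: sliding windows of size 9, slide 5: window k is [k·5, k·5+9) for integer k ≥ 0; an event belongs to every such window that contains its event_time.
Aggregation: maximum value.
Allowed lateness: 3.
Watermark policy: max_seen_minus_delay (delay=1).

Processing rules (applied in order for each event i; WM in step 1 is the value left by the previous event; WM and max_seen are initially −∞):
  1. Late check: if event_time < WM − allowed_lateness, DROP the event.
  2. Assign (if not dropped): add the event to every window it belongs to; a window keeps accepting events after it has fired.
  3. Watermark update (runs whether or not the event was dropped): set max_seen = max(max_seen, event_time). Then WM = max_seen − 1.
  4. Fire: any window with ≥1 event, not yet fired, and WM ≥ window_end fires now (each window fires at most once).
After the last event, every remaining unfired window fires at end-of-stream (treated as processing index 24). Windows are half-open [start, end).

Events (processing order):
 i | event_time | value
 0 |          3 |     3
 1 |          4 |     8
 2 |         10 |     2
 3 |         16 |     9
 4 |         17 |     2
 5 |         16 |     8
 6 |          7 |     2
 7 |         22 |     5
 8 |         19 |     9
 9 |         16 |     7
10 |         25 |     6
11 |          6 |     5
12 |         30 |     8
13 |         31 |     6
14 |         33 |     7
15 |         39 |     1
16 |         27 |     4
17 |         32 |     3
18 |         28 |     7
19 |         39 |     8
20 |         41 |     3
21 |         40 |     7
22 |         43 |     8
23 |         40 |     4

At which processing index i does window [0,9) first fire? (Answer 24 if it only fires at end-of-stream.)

i=0 t=3 v=3: → [0,9); WM=2
i=1 t=4 v=8: → [0,9); WM=3
i=2 t=10 v=2: → [10,19),[5,14); WM=9; [0,9) fires=8
i=3 t=16 v=9: → [15,24),[10,19); WM=15; [5,14) fires=2
i=4 t=17 v=2: → [15,24),[10,19); WM=16
i=5 t=16 v=8: → [15,24),[10,19); WM=16
i=6 t=7 v=2: DROP (t<16-3); WM=16
i=7 t=22 v=5: → [20,29),[15,24); WM=21; [10,19) fires=9
i=8 t=19 v=9: → [15,24); WM=21
i=9 t=16 v=7: DROP (t<21-3); WM=21
i=10 t=25 v=6: → [25,34),[20,29); WM=24; [15,24) fires=9
i=11 t=6 v=5: DROP (t<24-3); WM=24
i=12 t=30 v=8: → [30,39),[25,34); WM=29; [20,29) fires=6
i=13 t=31 v=6: → [30,39),[25,34); WM=30
i=14 t=33 v=7: → [30,39),[25,34); WM=32
i=15 t=39 v=1: → [35,44); WM=38; [25,34) fires=8
i=16 t=27 v=4: DROP (t<38-3); WM=38
i=17 t=32 v=3: DROP (t<38-3); WM=38
i=18 t=28 v=7: DROP (t<38-3); WM=38
i=19 t=39 v=8: → [35,44); WM=38
i=20 t=41 v=3: → [40,49),[35,44); WM=40; [30,39) fires=8
i=21 t=40 v=7: → [40,49),[35,44); WM=40
i=22 t=43 v=8: → [40,49),[35,44); WM=42
i=23 t=40 v=4: → [40,49),[35,44); WM=42

2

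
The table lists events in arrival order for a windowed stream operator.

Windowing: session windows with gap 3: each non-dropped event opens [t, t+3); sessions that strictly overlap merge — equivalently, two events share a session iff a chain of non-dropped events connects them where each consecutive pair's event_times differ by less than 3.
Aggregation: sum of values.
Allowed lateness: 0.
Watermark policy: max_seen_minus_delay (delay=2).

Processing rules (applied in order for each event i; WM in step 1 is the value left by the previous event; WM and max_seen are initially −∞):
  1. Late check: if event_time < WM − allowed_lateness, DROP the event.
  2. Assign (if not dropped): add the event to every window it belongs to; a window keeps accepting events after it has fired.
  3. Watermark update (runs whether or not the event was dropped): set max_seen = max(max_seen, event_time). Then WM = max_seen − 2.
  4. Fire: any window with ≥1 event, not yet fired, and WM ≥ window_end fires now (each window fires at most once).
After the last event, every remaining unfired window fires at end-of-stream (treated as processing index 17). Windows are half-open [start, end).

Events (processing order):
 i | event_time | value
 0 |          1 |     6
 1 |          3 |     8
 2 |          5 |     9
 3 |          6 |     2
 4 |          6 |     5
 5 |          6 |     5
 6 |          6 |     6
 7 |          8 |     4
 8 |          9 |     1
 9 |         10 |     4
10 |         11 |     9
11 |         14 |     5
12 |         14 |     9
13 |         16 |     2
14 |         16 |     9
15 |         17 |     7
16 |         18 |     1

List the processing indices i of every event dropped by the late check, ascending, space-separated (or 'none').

none

i=0 t=1 v=6: → [1,4); WM=-1
i=1 t=3 v=8: → [1,6); WM=1
i=2 t=5 v=9: → [1,8); WM=3
i=3 t=6 v=2: → [1,9); WM=4
i=4 t=6 v=5: → [1,9); WM=4
i=5 t=6 v=5: → [1,9); WM=4
i=6 t=6 v=6: → [1,9); WM=4
i=7 t=8 v=4: → [1,11); WM=6
i=8 t=9 v=1: → [1,12); WM=7
i=9 t=10 v=4: → [1,13); WM=8
i=10 t=11 v=9: → [1,14); WM=9
i=11 t=14 v=5: → [14,17); WM=12
i=12 t=14 v=9: → [14,17); WM=12
i=13 t=16 v=2: → [14,19); WM=14
i=14 t=16 v=9: → [14,19); WM=14
i=15 t=17 v=7: → [14,20); WM=15
i=16 t=18 v=1: → [14,21); WM=16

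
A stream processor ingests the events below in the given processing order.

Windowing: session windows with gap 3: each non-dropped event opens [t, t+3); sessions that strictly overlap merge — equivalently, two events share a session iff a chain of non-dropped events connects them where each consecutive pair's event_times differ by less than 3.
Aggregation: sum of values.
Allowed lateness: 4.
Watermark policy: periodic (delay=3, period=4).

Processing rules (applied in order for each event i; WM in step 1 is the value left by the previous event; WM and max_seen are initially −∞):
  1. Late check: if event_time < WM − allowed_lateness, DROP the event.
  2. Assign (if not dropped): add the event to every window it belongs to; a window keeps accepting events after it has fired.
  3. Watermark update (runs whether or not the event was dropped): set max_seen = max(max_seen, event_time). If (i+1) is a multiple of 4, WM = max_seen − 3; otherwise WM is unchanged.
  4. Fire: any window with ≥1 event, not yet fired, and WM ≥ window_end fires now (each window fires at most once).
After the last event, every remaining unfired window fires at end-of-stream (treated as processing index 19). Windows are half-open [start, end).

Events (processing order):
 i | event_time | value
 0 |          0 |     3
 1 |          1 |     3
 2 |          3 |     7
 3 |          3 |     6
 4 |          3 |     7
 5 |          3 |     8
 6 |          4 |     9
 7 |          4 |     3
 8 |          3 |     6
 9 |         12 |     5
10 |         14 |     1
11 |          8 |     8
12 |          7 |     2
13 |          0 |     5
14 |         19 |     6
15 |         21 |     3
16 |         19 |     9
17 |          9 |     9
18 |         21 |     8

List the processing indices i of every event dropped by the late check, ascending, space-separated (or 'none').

13 17

i=0 t=0 v=3: → [0,3); WM=−∞
i=1 t=1 v=3: → [0,4); WM=−∞
i=2 t=3 v=7: → [0,6); WM=−∞
i=3 t=3 v=6: → [0,6); WM=0
i=4 t=3 v=7: → [0,6); WM=0
i=5 t=3 v=8: → [0,6); WM=0
i=6 t=4 v=9: → [0,7); WM=0
i=7 t=4 v=3: → [0,7); WM=1
i=8 t=3 v=6: → [0,7); WM=1
i=9 t=12 v=5: → [12,15); WM=1
i=10 t=14 v=1: → [12,17); WM=1
i=11 t=8 v=8: → [8,11); WM=11
i=12 t=7 v=2: → [7,11); WM=11
i=13 t=0 v=5: DROP (t<11-4); WM=11
i=14 t=19 v=6: → [19,22); WM=11
i=15 t=21 v=3: → [19,24); WM=18
i=16 t=19 v=9: → [19,24); WM=18
i=17 t=9 v=9: DROP (t<18-4); WM=18
i=18 t=21 v=8: → [19,24); WM=18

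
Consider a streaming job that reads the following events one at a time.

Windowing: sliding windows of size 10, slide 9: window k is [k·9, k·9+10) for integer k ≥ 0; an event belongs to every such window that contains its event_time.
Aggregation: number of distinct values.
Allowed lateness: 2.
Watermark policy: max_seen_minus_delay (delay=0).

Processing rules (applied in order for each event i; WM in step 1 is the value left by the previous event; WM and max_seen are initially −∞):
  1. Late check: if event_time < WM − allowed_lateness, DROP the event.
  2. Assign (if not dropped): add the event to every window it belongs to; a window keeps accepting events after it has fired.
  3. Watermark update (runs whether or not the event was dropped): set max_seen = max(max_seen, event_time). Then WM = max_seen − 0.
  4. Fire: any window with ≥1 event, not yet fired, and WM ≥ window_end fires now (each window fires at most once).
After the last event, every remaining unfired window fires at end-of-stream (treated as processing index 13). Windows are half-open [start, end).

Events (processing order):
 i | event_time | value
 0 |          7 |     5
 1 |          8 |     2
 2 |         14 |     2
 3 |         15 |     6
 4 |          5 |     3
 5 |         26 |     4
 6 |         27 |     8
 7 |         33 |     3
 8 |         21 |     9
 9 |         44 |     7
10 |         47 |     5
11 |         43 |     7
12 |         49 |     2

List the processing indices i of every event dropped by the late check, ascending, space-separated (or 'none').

i=0 t=7 v=5: → [0,10); WM=7
i=1 t=8 v=2: → [0,10); WM=8
i=2 t=14 v=2: → [9,19); WM=14; [0,10) fires=2
i=3 t=15 v=6: → [9,19); WM=15
i=4 t=5 v=3: DROP (t<15-2); WM=15
i=5 t=26 v=4: → [18,28); WM=26; [9,19) fires=2
i=6 t=27 v=8: → [27,37),[18,28); WM=27
i=7 t=33 v=3: → [27,37); WM=33; [18,28) fires=2
i=8 t=21 v=9: DROP (t<33-2); WM=33
i=9 t=44 v=7: → [36,46); WM=44; [27,37) fires=2
i=10 t=47 v=5: → [45,55); WM=47; [36,46) fires=1
i=11 t=43 v=7: DROP (t<47-2); WM=47
i=12 t=49 v=2: → [45,55); WM=49

4 8 11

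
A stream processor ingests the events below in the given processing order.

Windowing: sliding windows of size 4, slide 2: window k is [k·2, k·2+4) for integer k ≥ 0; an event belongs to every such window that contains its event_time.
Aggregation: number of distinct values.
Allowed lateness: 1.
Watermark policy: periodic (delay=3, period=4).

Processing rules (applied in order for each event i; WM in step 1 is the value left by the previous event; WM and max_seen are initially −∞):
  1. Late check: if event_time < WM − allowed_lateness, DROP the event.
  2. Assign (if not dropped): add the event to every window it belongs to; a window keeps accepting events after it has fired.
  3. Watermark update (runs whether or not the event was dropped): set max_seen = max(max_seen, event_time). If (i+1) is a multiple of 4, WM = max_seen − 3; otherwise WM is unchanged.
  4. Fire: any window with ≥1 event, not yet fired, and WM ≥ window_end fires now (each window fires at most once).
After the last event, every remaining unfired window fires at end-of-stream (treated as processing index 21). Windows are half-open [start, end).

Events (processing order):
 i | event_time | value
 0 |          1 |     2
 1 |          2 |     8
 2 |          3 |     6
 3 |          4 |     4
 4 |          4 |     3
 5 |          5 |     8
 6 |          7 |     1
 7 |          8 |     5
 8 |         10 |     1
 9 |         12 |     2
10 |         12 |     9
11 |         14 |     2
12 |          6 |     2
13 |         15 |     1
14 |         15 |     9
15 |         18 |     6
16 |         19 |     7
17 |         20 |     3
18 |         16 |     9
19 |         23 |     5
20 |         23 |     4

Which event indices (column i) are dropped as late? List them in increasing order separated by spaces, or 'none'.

i=0 t=1 v=2: → [0,4); WM=−∞
i=1 t=2 v=8: → [2,6),[0,4); WM=−∞
i=2 t=3 v=6: → [2,6),[0,4); WM=−∞
i=3 t=4 v=4: → [4,8),[2,6); WM=1
i=4 t=4 v=3: → [4,8),[2,6); WM=1
i=5 t=5 v=8: → [4,8),[2,6); WM=1
i=6 t=7 v=1: → [6,10),[4,8); WM=1
i=7 t=8 v=5: → [8,12),[6,10); WM=5; [0,4) fires=3
i=8 t=10 v=1: → [10,14),[8,12); WM=5
i=9 t=12 v=2: → [12,16),[10,14); WM=5
i=10 t=12 v=9: → [12,16),[10,14); WM=5
i=11 t=14 v=2: → [14,18),[12,16); WM=11; [2,6) fires=4 [4,8) fires=4 [6,10) fires=2
i=12 t=6 v=2: DROP (t<11-1); WM=11
i=13 t=15 v=1: → [14,18),[12,16); WM=11
i=14 t=15 v=9: → [14,18),[12,16); WM=11
i=15 t=18 v=6: → [18,22),[16,20); WM=15; [8,12) fires=2 [10,14) fires=3
i=16 t=19 v=7: → [18,22),[16,20); WM=15
i=17 t=20 v=3: → [20,24),[18,22); WM=15
i=18 t=16 v=9: → [16,20),[14,18); WM=15
i=19 t=23 v=5: → [22,26),[20,24); WM=20; [12,16) fires=3 [14,18) fires=3 [16,20) fires=3
i=20 t=23 v=4: → [22,26),[20,24); WM=20

12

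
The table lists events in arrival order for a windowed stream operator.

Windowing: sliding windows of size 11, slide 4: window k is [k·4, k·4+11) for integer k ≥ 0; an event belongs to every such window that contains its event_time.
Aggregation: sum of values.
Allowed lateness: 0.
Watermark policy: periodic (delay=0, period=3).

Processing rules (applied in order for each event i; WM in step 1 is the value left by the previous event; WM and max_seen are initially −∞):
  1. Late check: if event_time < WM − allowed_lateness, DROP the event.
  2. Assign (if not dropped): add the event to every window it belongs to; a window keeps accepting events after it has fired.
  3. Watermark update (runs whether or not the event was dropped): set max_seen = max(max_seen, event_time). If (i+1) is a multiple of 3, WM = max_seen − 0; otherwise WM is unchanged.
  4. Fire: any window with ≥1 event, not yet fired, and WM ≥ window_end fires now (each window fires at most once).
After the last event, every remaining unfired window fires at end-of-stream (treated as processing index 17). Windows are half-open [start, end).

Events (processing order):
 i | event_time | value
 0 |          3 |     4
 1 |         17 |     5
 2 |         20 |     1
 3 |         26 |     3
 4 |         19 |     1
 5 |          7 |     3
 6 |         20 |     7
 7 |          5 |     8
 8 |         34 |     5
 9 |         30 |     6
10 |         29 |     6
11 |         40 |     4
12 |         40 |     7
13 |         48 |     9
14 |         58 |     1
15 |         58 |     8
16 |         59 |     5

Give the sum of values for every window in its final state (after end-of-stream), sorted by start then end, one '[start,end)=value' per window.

i=0 t=3 v=4: → [0,11); WM=−∞
i=1 t=17 v=5: → [16,27),[12,23),[8,19); WM=−∞
i=2 t=20 v=1: → [20,31),[16,27),[12,23); WM=20; [0,11) fires=4 [8,19) fires=5
i=3 t=26 v=3: → [24,35),[20,31),[16,27); WM=20
i=4 t=19 v=1: DROP (t<20-0); WM=20
i=5 t=7 v=3: DROP (t<20-0); WM=26; [12,23) fires=6
i=6 t=20 v=7: DROP (t<26-0); WM=26
i=7 t=5 v=8: DROP (t<26-0); WM=26
i=8 t=34 v=5: → [32,43),[28,39),[24,35); WM=34; [16,27) fires=9 [20,31) fires=4
i=9 t=30 v=6: DROP (t<34-0); WM=34
i=10 t=29 v=6: DROP (t<34-0); WM=34
i=11 t=40 v=4: → [40,51),[36,47),[32,43); WM=40; [24,35) fires=8 [28,39) fires=5
i=12 t=40 v=7: → [40,51),[36,47),[32,43); WM=40
i=13 t=48 v=9: → [48,59),[44,55),[40,51); WM=40
i=14 t=58 v=1: → [56,67),[52,63),[48,59); WM=58; [32,43) fires=16 [36,47) fires=11 [40,51) fires=20 [44,55) fires=9
i=15 t=58 v=8: → [56,67),[52,63),[48,59); WM=58
i=16 t=59 v=5: → [56,67),[52,63); WM=58

[0,11)=4 [8,19)=5 [12,23)=6 [16,27)=9 [20,31)=4 [24,35)=8 [28,39)=5 [32,43)=16 [36,47)=11 [40,51)=20 [44,55)=9 [48,59)=18 [52,63)=14 [56,67)=14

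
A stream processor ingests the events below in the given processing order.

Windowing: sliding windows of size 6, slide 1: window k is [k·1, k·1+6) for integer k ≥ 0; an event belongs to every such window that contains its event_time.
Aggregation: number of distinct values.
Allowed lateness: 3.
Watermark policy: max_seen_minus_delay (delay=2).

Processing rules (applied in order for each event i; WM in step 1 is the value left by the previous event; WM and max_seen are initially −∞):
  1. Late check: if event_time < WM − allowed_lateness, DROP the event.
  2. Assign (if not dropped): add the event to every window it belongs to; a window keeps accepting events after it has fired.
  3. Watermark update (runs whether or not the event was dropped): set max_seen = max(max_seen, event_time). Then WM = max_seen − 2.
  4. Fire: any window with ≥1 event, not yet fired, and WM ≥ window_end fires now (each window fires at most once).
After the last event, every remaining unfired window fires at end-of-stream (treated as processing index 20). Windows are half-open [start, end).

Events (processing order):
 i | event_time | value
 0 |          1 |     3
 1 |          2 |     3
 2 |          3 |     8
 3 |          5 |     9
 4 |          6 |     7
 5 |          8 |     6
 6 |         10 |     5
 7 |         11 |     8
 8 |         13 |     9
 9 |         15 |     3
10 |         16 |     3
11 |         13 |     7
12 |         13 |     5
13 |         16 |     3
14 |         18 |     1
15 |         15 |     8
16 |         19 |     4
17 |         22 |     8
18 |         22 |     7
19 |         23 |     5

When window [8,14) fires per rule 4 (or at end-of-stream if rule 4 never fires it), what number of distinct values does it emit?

4

i=0 t=1 v=3: → [1,7),[0,6); WM=-1
i=1 t=2 v=3: → [2,8),[1,7),[0,6); WM=0
i=2 t=3 v=8: → [3,9),[2,8),[1,7),[0,6); WM=1
i=3 t=5 v=9: → [5,11),[4,10),[3,9),[2,8),[1,7),[0,6); WM=3
i=4 t=6 v=7: → [6,12),[5,11),[4,10),[3,9),[2,8),[1,7); WM=4
i=5 t=8 v=6: → [8,14),[7,13),[6,12),[5,11),[4,10),[3,9); WM=6; [0,6) fires=3
i=6 t=10 v=5: → [10,16),[9,15),[8,14),[7,13),[6,12),[5,11); WM=8; [1,7) fires=4 [2,8) fires=4
i=7 t=11 v=8: → [11,17),[10,16),[9,15),[8,14),[7,13),[6,12); WM=9; [3,9) fires=4
i=8 t=13 v=9: → [13,19),[12,18),[11,17),[10,16),[9,15),[8,14); WM=11; [4,10) fires=3 [5,11) fires=4
i=9 t=15 v=3: → [15,21),[14,20),[13,19),[12,18),[11,17),[10,16); WM=13; [6,12) fires=4 [7,13) fires=3
i=10 t=16 v=3: → [16,22),[15,21),[14,20),[13,19),[12,18),[11,17); WM=14; [8,14) fires=4
i=11 t=13 v=7: → [13,19),[12,18),[11,17),[10,16),[9,15),[8,14); WM=14
i=12 t=13 v=5: → [13,19),[12,18),[11,17),[10,16),[9,15),[8,14); WM=14
i=13 t=16 v=3: → [16,22),[15,21),[14,20),[13,19),[12,18),[11,17); WM=14
i=14 t=18 v=1: → [18,24),[17,23),[16,22),[15,21),[14,20),[13,19); WM=16; [9,15) fires=4 [10,16) fires=5
i=15 t=15 v=8: → [15,21),[14,20),[13,19),[12,18),[11,17),[10,16); WM=16
i=16 t=19 v=4: → [19,25),[18,24),[17,23),[16,22),[15,21),[14,20); WM=17; [11,17) fires=5
i=17 t=22 v=8: → [22,28),[21,27),[20,26),[19,25),[18,24),[17,23); WM=20; [12,18) fires=5 [13,19) fires=6 [14,20) fires=4
i=18 t=22 v=7: → [22,28),[21,27),[20,26),[19,25),[18,24),[17,23); WM=20
i=19 t=23 v=5: → [23,29),[22,28),[21,27),[20,26),[19,25),[18,24); WM=21; [15,21) fires=4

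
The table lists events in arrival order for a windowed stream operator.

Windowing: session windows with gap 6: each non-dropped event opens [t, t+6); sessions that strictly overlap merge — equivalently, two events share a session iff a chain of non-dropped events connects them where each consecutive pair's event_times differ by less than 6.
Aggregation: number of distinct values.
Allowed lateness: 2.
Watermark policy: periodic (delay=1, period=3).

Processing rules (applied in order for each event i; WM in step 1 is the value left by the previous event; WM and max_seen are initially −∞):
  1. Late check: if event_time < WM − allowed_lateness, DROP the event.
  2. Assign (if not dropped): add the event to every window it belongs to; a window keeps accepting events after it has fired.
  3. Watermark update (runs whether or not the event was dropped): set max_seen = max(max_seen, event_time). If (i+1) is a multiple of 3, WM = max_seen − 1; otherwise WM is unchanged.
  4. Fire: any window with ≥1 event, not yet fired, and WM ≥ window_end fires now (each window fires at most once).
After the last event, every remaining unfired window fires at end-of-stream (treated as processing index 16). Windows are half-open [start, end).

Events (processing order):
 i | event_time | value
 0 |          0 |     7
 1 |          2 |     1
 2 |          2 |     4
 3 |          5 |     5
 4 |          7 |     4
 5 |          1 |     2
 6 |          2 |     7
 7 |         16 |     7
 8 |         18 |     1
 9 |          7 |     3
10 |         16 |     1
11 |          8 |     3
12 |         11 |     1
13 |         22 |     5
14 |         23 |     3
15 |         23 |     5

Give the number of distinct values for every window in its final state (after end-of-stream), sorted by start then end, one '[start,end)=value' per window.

i=0 t=0 v=7: → [0,6); WM=−∞
i=1 t=2 v=1: → [0,8); WM=−∞
i=2 t=2 v=4: → [0,8); WM=1
i=3 t=5 v=5: → [0,11); WM=1
i=4 t=7 v=4: → [0,13); WM=1
i=5 t=1 v=2: → [0,13); WM=6
i=6 t=2 v=7: DROP (t<6-2); WM=6
i=7 t=16 v=7: → [16,22); WM=6
i=8 t=18 v=1: → [16,24); WM=17
i=9 t=7 v=3: DROP (t<17-2); WM=17
i=10 t=16 v=1: → [16,24); WM=17
i=11 t=8 v=3: DROP (t<17-2); WM=17
i=12 t=11 v=1: DROP (t<17-2); WM=17
i=13 t=22 v=5: → [16,28); WM=17
i=14 t=23 v=3: → [16,29); WM=22
i=15 t=23 v=5: → [16,29); WM=22

[0,13)=5 [16,29)=4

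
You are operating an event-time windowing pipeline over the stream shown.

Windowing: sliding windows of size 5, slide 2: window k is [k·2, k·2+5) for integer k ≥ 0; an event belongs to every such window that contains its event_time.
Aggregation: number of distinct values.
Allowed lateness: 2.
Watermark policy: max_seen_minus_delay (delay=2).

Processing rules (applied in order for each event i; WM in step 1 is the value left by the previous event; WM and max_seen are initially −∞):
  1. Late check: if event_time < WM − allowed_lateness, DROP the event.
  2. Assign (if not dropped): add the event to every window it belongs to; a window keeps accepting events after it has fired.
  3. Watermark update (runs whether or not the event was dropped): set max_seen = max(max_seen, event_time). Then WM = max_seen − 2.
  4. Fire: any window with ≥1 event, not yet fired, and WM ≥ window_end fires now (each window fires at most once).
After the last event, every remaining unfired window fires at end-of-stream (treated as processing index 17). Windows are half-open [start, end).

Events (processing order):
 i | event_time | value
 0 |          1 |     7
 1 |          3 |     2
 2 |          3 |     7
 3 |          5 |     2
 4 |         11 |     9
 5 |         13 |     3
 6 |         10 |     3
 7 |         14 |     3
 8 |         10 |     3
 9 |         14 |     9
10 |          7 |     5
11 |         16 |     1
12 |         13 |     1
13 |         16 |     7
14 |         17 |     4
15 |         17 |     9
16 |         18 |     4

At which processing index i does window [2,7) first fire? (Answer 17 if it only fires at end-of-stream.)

i=0 t=1 v=7: → [0,5); WM=-1
i=1 t=3 v=2: → [2,7),[0,5); WM=1
i=2 t=3 v=7: → [2,7),[0,5); WM=1
i=3 t=5 v=2: → [4,9),[2,7); WM=3
i=4 t=11 v=9: → [10,15),[8,13); WM=9; [0,5) fires=2 [2,7) fires=2 [4,9) fires=1
i=5 t=13 v=3: → [12,17),[10,15); WM=11
i=6 t=10 v=3: → [10,15),[8,13),[6,11); WM=11; [6,11) fires=1
i=7 t=14 v=3: → [14,19),[12,17),[10,15); WM=12
i=8 t=10 v=3: → [10,15),[8,13),[6,11); WM=12
i=9 t=14 v=9: → [14,19),[12,17),[10,15); WM=12
i=10 t=7 v=5: DROP (t<12-2); WM=12
i=11 t=16 v=1: → [16,21),[14,19),[12,17); WM=14; [8,13) fires=2
i=12 t=13 v=1: → [12,17),[10,15); WM=14
i=13 t=16 v=7: → [16,21),[14,19),[12,17); WM=14
i=14 t=17 v=4: → [16,21),[14,19); WM=15; [10,15) fires=3
i=15 t=17 v=9: → [16,21),[14,19); WM=15
i=16 t=18 v=4: → [18,23),[16,21),[14,19); WM=16

4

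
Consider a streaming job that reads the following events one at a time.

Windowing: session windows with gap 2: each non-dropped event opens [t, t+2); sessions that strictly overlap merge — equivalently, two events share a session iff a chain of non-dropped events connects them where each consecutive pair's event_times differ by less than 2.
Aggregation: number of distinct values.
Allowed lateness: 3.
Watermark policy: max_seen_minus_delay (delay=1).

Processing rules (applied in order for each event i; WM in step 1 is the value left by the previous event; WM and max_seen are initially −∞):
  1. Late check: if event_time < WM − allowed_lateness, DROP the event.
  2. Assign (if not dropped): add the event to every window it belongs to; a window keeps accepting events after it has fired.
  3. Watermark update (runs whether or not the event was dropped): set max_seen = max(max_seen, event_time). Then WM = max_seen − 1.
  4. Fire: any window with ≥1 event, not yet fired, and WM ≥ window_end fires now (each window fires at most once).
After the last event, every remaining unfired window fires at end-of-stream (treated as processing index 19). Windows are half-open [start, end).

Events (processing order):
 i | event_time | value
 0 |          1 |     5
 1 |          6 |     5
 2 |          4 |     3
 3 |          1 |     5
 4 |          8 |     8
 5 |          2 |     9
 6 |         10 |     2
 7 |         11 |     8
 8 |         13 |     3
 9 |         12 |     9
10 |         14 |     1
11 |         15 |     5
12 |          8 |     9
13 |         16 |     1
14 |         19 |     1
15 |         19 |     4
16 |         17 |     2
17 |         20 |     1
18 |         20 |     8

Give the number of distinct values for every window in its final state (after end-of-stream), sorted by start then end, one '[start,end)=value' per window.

[1,3)=1 [4,6)=1 [6,8)=1 [8,10)=1 [10,19)=6 [19,22)=3

i=0 t=1 v=5: → [1,3); WM=0
i=1 t=6 v=5: → [6,8); WM=5
i=2 t=4 v=3: → [4,6); WM=5
i=3 t=1 v=5: DROP (t<5-3); WM=5
i=4 t=8 v=8: → [8,10); WM=7
i=5 t=2 v=9: DROP (t<7-3); WM=7
i=6 t=10 v=2: → [10,12); WM=9
i=7 t=11 v=8: → [10,13); WM=10
i=8 t=13 v=3: → [13,15); WM=12
i=9 t=12 v=9: → [10,15); WM=12
i=10 t=14 v=1: → [10,16); WM=13
i=11 t=15 v=5: → [10,17); WM=14
i=12 t=8 v=9: DROP (t<14-3); WM=14
i=13 t=16 v=1: → [10,18); WM=15
i=14 t=19 v=1: → [19,21); WM=18
i=15 t=19 v=4: → [19,21); WM=18
i=16 t=17 v=2: → [10,19); WM=18
i=17 t=20 v=1: → [19,22); WM=19
i=18 t=20 v=8: → [19,22); WM=19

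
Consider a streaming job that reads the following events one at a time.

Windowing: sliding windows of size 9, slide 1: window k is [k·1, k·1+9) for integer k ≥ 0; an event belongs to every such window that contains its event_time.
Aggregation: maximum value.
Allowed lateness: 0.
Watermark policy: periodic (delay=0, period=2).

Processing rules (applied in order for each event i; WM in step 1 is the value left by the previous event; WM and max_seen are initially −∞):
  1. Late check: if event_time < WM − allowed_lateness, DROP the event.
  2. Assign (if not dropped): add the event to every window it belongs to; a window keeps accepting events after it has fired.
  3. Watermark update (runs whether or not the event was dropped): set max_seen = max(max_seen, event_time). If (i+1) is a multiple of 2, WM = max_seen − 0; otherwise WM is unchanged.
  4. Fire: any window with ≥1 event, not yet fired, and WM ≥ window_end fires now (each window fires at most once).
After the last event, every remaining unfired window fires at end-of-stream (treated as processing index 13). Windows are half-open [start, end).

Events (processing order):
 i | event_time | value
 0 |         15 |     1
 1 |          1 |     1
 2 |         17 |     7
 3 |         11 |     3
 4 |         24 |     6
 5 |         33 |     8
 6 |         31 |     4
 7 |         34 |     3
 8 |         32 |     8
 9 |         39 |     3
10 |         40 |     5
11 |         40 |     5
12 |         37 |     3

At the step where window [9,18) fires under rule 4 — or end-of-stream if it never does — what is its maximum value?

7

i=0 t=15 v=1: → [15,24),[14,23),[13,22),[12,21),[11,20),[10,19),[9,18),[8,17),[7,16); WM=−∞
i=1 t=1 v=1: → [1,10),[0,9); WM=15; [0,9) fires=1 [1,10) fires=1
i=2 t=17 v=7: → [17,26),[16,25),[15,24),[14,23),[13,22),[12,21),[11,20),[10,19),[9,18); WM=15
i=3 t=11 v=3: DROP (t<15-0); WM=17; [7,16) fires=1 [8,17) fires=1
i=4 t=24 v=6: → [24,33),[23,32),[22,31),[21,30),[20,29),[19,28),[18,27),[17,26),[16,25); WM=17
i=5 t=33 v=8: → [33,42),[32,41),[31,40),[30,39),[29,38),[28,37),[27,36),[26,35),[25,34); WM=33; [9,18) fires=7 [10,19) fires=7 [11,20) fires=7 [12,21) fires=7 [13,22) fires=7 [14,23) fires=7 [15,24) fires=7 [16,25) fires=7 [17,26) fires=7 [18,27) fires=6 [19,28) fires=6 [20,29) fires=6 [21,30) fires=6 [22,31) fires=6 [23,32) fires=6 [24,33) fires=6
i=6 t=31 v=4: DROP (t<33-0); WM=33
i=7 t=34 v=3: → [34,43),[33,42),[32,41),[31,40),[30,39),[29,38),[28,37),[27,36),[26,35); WM=34; [25,34) fires=8
i=8 t=32 v=8: DROP (t<34-0); WM=34
i=9 t=39 v=3: → [39,48),[38,47),[37,46),[36,45),[35,44),[34,43),[33,42),[32,41),[31,40); WM=39; [26,35) fires=8 [27,36) fires=8 [28,37) fires=8 [29,38) fires=8 [30,39) fires=8
i=10 t=40 v=5: → [40,49),[39,48),[38,47),[37,46),[36,45),[35,44),[34,43),[33,42),[32,41); WM=39
i=11 t=40 v=5: → [40,49),[39,48),[38,47),[37,46),[36,45),[35,44),[34,43),[33,42),[32,41); WM=40; [31,40) fires=8
i=12 t=37 v=3: DROP (t<40-0); WM=40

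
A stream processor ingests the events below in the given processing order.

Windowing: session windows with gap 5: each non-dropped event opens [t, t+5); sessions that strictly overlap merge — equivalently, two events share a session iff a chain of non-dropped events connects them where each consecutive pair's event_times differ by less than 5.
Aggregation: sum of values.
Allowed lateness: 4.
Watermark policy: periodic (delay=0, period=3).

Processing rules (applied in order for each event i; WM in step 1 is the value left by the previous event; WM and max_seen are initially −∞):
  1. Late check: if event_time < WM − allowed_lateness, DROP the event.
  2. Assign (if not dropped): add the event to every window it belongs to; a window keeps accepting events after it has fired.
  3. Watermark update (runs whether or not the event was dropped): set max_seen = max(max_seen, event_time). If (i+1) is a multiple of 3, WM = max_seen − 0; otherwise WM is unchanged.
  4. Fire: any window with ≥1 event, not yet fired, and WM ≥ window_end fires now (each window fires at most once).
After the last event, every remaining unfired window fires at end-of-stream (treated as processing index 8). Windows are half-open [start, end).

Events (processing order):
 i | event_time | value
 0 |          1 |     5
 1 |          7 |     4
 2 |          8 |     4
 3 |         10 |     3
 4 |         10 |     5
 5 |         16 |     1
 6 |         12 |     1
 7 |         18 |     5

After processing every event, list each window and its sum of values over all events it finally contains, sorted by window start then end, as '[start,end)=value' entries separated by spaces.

i=0 t=1 v=5: → [1,6); WM=−∞
i=1 t=7 v=4: → [7,12); WM=−∞
i=2 t=8 v=4: → [7,13); WM=8
i=3 t=10 v=3: → [7,15); WM=8
i=4 t=10 v=5: → [7,15); WM=8
i=5 t=16 v=1: → [16,21); WM=16
i=6 t=12 v=1: → [7,21); WM=16
i=7 t=18 v=5: → [7,23); WM=16

[1,6)=5 [7,23)=23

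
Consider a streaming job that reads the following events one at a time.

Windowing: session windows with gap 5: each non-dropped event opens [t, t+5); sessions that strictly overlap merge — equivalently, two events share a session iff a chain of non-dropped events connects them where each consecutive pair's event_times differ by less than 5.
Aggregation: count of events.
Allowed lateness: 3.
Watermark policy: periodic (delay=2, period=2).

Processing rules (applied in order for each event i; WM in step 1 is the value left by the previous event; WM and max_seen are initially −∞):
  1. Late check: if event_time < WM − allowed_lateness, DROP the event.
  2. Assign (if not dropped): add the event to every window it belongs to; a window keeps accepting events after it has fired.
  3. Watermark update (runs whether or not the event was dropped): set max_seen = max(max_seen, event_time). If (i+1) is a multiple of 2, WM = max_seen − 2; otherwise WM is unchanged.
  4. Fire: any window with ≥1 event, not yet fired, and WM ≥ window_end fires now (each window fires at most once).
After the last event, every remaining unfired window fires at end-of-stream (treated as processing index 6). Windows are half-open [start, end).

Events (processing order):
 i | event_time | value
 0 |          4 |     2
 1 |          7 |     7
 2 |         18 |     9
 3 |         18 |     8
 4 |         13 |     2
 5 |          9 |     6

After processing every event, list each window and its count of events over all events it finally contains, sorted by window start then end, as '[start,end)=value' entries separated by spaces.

i=0 t=4 v=2: → [4,9); WM=−∞
i=1 t=7 v=7: → [4,12); WM=5
i=2 t=18 v=9: → [18,23); WM=5
i=3 t=18 v=8: → [18,23); WM=16
i=4 t=13 v=2: → [13,18); WM=16
i=5 t=9 v=6: DROP (t<16-3); WM=16

[4,12)=2 [13,18)=1 [18,23)=2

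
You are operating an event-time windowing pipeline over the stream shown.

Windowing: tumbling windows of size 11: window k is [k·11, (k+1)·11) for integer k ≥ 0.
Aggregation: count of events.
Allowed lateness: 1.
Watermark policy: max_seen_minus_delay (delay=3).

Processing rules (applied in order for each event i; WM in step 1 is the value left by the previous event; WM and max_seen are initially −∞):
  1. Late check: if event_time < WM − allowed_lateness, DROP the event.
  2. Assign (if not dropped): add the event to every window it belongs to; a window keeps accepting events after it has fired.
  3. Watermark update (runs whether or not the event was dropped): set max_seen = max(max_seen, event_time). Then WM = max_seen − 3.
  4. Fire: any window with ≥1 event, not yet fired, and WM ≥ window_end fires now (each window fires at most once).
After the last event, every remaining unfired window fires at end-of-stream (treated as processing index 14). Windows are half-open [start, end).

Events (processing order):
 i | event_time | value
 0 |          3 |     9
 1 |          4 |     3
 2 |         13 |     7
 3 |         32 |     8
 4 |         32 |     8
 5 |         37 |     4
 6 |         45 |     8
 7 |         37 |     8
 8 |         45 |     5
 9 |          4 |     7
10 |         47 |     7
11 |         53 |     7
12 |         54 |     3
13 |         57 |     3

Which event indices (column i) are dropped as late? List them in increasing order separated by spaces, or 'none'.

7 9

i=0 t=3 v=9: → [0,11); WM=0
i=1 t=4 v=3: → [0,11); WM=1
i=2 t=13 v=7: → [11,22); WM=10
i=3 t=32 v=8: → [22,33); WM=29; [0,11) fires=2 [11,22) fires=1
i=4 t=32 v=8: → [22,33); WM=29
i=5 t=37 v=4: → [33,44); WM=34; [22,33) fires=2
i=6 t=45 v=8: → [44,55); WM=42
i=7 t=37 v=8: DROP (t<42-1); WM=42
i=8 t=45 v=5: → [44,55); WM=42
i=9 t=4 v=7: DROP (t<42-1); WM=42
i=10 t=47 v=7: → [44,55); WM=44; [33,44) fires=1
i=11 t=53 v=7: → [44,55); WM=50
i=12 t=54 v=3: → [44,55); WM=51
i=13 t=57 v=3: → [55,66); WM=54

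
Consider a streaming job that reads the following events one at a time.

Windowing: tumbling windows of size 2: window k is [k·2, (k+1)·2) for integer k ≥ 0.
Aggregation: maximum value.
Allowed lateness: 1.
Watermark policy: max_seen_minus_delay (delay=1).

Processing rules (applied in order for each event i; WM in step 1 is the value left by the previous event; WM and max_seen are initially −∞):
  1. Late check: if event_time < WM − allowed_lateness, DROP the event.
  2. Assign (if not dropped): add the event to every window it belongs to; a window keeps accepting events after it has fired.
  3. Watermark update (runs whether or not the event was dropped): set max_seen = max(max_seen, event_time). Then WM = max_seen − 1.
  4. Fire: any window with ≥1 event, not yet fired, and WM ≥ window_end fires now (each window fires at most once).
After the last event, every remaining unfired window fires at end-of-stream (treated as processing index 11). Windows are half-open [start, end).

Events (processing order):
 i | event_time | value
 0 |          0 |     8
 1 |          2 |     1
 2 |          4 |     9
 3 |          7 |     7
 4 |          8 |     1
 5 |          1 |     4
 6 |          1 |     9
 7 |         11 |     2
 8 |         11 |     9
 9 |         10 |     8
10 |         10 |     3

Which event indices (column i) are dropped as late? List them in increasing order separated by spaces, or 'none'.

i=0 t=0 v=8: → [0,2); WM=-1
i=1 t=2 v=1: → [2,4); WM=1
i=2 t=4 v=9: → [4,6); WM=3; [0,2) fires=8
i=3 t=7 v=7: → [6,8); WM=6; [2,4) fires=1 [4,6) fires=9
i=4 t=8 v=1: → [8,10); WM=7
i=5 t=1 v=4: DROP (t<7-1); WM=7
i=6 t=1 v=9: DROP (t<7-1); WM=7
i=7 t=11 v=2: → [10,12); WM=10; [6,8) fires=7 [8,10) fires=1
i=8 t=11 v=9: → [10,12); WM=10
i=9 t=10 v=8: → [10,12); WM=10
i=10 t=10 v=3: → [10,12); WM=10

5 6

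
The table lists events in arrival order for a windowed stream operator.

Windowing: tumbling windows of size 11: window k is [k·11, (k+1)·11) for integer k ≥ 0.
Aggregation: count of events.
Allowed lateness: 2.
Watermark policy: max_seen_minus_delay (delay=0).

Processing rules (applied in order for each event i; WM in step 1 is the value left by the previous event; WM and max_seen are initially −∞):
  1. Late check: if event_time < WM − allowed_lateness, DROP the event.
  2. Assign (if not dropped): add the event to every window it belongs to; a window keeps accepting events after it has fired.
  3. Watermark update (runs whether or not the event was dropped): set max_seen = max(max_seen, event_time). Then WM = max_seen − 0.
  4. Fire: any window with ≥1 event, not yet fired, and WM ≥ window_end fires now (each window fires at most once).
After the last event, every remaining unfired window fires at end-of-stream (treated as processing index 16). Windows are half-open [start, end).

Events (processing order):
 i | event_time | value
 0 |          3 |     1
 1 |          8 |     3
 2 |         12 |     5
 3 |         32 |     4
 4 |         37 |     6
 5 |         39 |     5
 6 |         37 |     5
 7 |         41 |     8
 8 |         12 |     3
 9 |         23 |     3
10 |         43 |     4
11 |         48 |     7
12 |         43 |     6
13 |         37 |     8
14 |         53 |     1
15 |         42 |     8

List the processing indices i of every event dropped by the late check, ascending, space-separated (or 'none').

i=0 t=3 v=1: → [0,11); WM=3
i=1 t=8 v=3: → [0,11); WM=8
i=2 t=12 v=5: → [11,22); WM=12; [0,11) fires=2
i=3 t=32 v=4: → [22,33); WM=32; [11,22) fires=1
i=4 t=37 v=6: → [33,44); WM=37; [22,33) fires=1
i=5 t=39 v=5: → [33,44); WM=39
i=6 t=37 v=5: → [33,44); WM=39
i=7 t=41 v=8: → [33,44); WM=41
i=8 t=12 v=3: DROP (t<41-2); WM=41
i=9 t=23 v=3: DROP (t<41-2); WM=41
i=10 t=43 v=4: → [33,44); WM=43
i=11 t=48 v=7: → [44,55); WM=48; [33,44) fires=5
i=12 t=43 v=6: DROP (t<48-2); WM=48
i=13 t=37 v=8: DROP (t<48-2); WM=48
i=14 t=53 v=1: → [44,55); WM=53
i=15 t=42 v=8: DROP (t<53-2); WM=53

8 9 12 13 15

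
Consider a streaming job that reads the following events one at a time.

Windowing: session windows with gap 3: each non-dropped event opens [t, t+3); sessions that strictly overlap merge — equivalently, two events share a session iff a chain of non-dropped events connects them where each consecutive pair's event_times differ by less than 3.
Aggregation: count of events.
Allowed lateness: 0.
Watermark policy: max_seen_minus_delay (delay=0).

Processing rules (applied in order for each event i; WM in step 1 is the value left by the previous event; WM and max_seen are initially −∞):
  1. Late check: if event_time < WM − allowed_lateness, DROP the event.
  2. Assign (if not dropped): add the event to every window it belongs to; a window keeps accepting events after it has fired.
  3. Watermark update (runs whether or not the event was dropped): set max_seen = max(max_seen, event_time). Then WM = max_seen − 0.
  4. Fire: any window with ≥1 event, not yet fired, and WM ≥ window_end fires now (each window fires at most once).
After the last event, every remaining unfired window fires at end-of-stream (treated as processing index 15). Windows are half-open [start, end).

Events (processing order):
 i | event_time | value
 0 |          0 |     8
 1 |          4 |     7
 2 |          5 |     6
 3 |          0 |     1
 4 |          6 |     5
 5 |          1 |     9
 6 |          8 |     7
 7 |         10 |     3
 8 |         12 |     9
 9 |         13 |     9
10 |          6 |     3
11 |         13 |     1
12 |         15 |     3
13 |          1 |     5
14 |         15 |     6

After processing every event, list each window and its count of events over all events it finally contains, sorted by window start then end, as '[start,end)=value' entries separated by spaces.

[0,3)=1 [4,18)=10

i=0 t=0 v=8: → [0,3); WM=0
i=1 t=4 v=7: → [4,7); WM=4
i=2 t=5 v=6: → [4,8); WM=5
i=3 t=0 v=1: DROP (t<5-0); WM=5
i=4 t=6 v=5: → [4,9); WM=6
i=5 t=1 v=9: DROP (t<6-0); WM=6
i=6 t=8 v=7: → [4,11); WM=8
i=7 t=10 v=3: → [4,13); WM=10
i=8 t=12 v=9: → [4,15); WM=12
i=9 t=13 v=9: → [4,16); WM=13
i=10 t=6 v=3: DROP (t<13-0); WM=13
i=11 t=13 v=1: → [4,16); WM=13
i=12 t=15 v=3: → [4,18); WM=15
i=13 t=1 v=5: DROP (t<15-0); WM=15
i=14 t=15 v=6: → [4,18); WM=15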